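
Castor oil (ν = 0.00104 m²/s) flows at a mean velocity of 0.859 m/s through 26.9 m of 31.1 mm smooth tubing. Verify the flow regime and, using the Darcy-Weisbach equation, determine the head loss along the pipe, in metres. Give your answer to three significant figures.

Re = VD/ν = 0.859·0.03110/0.00104 = 25.7 → laminar (Re < 2300)
f = 64/Re = 2.491
h_f = f(L/D)V²/(2g) = 2.491·(26.9/0.03110)·0.859²/(2·9.81) = 81.05 m

h_f ≈ 81.0 m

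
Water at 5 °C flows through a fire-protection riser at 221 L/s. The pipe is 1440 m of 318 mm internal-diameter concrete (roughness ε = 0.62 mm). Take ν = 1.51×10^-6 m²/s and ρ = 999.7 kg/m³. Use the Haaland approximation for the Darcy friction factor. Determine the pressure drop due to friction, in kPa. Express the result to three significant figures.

V = 4Q/(πD²) = 4·0.221/(π·0.318²) = 2.783 m/s
Re = VD/ν = 2.783·0.318/1.51×10^-6 = 5.86×10^5 → turbulent
ε/D = 0.62/318 = 0.00195
Haaland: f = 0.02359
h_f = f(L/D)V²/(2g) = 0.02359·(1440/0.318)·2.783²/(2·9.81) = 42.16 m
Δp = ρg·h_f = 999.7·9.81·42.16 = 413.4 kPa

Δp ≈ 413 kPa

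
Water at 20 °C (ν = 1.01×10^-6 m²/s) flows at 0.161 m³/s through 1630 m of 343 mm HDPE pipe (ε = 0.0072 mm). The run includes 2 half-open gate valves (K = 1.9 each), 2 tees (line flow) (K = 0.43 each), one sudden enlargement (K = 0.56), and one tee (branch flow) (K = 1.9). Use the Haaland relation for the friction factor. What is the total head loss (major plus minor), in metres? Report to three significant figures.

V = 4Q/(πD²) = 1.742 m/s; V²/2g = 0.1547 m
Re = 5.92×10^5, ε/D = 2.10×10^-5 → f = 0.01296 (Haaland)
Major: h_f = f(L/D)·V²/2g = 0.01296·4752·0.1547 = 9.528 m
Minor: ΣK = 7.12; h_m = ΣK·V²/2g = 1.102 m
Total H_L = 9.528 + 1.102 = 10.63 m

H_L ≈ 10.6 m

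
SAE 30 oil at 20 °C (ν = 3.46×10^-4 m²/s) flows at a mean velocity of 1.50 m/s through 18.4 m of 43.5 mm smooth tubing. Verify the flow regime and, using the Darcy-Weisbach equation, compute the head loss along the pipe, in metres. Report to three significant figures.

h_f ≈ 16.5 m

Re = VD/ν = 1.50·0.04350/3.46×10^-4 = 189 → laminar (Re < 2300)
f = 64/Re = 0.3394
h_f = f(L/D)V²/(2g) = 0.3394·(18.4/0.04350)·1.50²/(2·9.81) = 16.46 m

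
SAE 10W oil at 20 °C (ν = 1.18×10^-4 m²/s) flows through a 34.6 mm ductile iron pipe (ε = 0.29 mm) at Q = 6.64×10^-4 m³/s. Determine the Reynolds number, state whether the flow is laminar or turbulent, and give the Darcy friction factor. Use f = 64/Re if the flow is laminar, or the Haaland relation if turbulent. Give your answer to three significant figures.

Re ≈ 207; laminar; f = 64/Re ≈ 0.309

V = 4Q/(πD²) = 0.7062 m/s
Re = VD/ν = 0.7062·0.0346/1.18×10^-4 = 207
Re < 2300 → laminar → f = 64/Re = 0.3091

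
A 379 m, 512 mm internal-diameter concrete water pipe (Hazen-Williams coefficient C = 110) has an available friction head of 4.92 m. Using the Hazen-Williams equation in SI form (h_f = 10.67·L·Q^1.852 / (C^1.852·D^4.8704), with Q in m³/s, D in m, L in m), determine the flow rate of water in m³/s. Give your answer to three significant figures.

Q ≈ 0.505 m³/s

Rearranging: Q = [h_f·C^1.852·D^4.8704 / (10.67·L)]^(1/1.852)
Q = [4.92·110^1.852·0.512^4.8704 / (10.67·379)]^0.540 = 0.5046 m³/s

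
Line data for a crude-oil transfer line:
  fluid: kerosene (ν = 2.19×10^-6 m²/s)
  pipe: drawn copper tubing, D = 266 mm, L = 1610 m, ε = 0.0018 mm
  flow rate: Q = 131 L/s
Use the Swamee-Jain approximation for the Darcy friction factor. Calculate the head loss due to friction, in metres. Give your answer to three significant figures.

h_f ≈ 25.0 m

V = 4Q/(πD²) = 4·0.131/(π·0.266²) = 2.357 m/s
Re = VD/ν = 2.357·0.266/2.19×10^-6 = 2.86×10^5 → turbulent
ε/D = 0.0018/266 = 6.77×10^-6
Swamee-Jain: f = 0.01458
h_f = f(L/D)V²/(2g) = 0.01458·(1610/0.266)·2.357²/(2·9.81) = 24.99 m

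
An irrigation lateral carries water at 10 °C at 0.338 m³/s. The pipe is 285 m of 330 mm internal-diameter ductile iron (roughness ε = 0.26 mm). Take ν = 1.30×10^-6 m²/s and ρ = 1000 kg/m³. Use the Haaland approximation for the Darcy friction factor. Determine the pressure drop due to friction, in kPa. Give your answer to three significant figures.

Δp ≈ 127 kPa

V = 4Q/(πD²) = 4·0.338/(π·0.330²) = 3.952 m/s
Re = VD/ν = 3.952·0.330/1.30×10^-6 = 1.00×10^6 → turbulent
ε/D = 0.26/330 = 7.88×10^-4
Haaland: f = 0.01890
h_f = f(L/D)V²/(2g) = 0.01890·(285/0.330)·3.952²/(2·9.81) = 12.99 m
Δp = ρg·h_f = 1000·9.81·12.99 = 127.4 kPa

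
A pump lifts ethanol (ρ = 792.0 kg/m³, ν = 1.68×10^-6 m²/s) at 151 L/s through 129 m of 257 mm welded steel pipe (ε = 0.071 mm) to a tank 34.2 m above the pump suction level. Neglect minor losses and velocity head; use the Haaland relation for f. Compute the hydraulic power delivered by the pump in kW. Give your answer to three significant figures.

V = 4Q/(πD²) = 2.911 m/s; Re = 4.45×10^5; ε/D = 2.76×10^-4; f = 0.01609
h_f = f(L/D)V²/2g = 3.488 m
Total head H = z + h_f = 34.2 + 3.488 = 37.69 m
P_hyd = ρgQH = 792.0·9.81·0.151·37.69 = 44.22 kW

P_hyd ≈ 44.2 kW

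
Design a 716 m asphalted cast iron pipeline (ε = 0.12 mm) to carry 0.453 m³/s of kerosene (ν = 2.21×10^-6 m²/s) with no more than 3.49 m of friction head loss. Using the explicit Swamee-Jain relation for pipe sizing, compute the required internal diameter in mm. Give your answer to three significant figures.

D ≈ 567 mm

Swamee-Jain (Type III): D = 0.66·[ε^1.25·(LQ²/(gh_f))^4.75 + ν·Q^9.4·(L/(gh_f))^5.2]^0.04
LQ²/(gh_f) = 4.292; L/(gh_f) = 20.91
Term 1 = ε^1.25·(…)^4.75 = 0.0127; Term 2 = ν·Q^9.4·(…)^5.2 = 0.00950
D = 0.66·(0.0127 + 0.00950)^0.04 = 0.5668 m = 567 mm
Check: V = 1.80 m/s, Re = 4.60×10^5, f = 0.01573, h_f = 3.27 m ≈ 3.49 m ✓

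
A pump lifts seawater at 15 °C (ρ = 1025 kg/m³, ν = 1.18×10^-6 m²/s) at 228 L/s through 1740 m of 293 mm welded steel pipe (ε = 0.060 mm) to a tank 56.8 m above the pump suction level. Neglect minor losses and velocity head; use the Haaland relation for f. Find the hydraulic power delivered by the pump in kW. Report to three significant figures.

V = 4Q/(πD²) = 3.382 m/s; Re = 8.40×10^5; ε/D = 2.05×10^-4; f = 0.01479
h_f = f(L/D)V²/2g = 51.19 m
Total head H = z + h_f = 56.8 + 51.19 = 108.0 m
P_hyd = ρgQH = 1025·9.81·0.228·108.0 = 247.6 kW

P_hyd ≈ 248 kW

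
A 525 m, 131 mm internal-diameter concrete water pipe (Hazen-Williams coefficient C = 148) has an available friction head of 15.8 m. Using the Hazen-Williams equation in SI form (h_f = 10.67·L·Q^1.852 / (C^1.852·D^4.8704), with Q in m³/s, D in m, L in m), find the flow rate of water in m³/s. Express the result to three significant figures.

Q ≈ 0.0297 m³/s

Rearranging: Q = [h_f·C^1.852·D^4.8704 / (10.67·L)]^(1/1.852)
Q = [15.8·148^1.852·0.131^4.8704 / (10.67·525)]^0.540 = 0.02966 m³/s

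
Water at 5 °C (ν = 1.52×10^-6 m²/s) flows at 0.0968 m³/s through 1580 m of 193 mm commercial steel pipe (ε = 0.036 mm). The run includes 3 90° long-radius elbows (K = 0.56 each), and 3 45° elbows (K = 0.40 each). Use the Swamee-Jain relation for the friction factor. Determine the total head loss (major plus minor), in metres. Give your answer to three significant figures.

V = 4Q/(πD²) = 3.309 m/s; V²/2g = 0.5580 m
Re = 4.20×10^5, ε/D = 1.87×10^-4 → f = 0.01563 (Swamee-Jain)
Major: h_f = f(L/D)·V²/2g = 0.01563·8187·0.5580 = 71.42 m
Minor: ΣK = 2.88; h_m = ΣK·V²/2g = 1.607 m
Total H_L = 71.42 + 1.607 = 73.03 m

H_L ≈ 73.0 m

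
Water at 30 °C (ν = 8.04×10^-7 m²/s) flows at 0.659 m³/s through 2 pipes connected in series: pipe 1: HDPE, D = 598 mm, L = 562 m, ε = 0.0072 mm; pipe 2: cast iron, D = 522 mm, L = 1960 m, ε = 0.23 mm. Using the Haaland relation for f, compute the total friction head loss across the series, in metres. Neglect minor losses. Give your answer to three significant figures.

H ≈ 32.8 m

Pipe 1: V = 2.346 m/s, Re = 1.75×10^6, ε/D = 1.20×10^-5, f = 0.01090, h_1 = f(L/D)V²/2g = 2.874 m
Pipe 2: V = 3.079 m/s, Re = 2.00×10^6, ε/D = 4.41×10^-4, f = 0.01651, h_2 = f(L/D)V²/2g = 29.97 m
Series → Q common, losses add: H = Σh = 32.84 m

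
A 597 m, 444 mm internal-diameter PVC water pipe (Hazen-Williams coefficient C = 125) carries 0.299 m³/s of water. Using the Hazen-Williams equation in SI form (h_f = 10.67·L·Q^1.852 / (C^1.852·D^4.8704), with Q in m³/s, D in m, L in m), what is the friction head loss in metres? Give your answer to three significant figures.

h_f ≈ 4.65 m

h_f = 10.67·597·0.299^1.852 / (125^1.852·0.444^4.8704) = 4.645 m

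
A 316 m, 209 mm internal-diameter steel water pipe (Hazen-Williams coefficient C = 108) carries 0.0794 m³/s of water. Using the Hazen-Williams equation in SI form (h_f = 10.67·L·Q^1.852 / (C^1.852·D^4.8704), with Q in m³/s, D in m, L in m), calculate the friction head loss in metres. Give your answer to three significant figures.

h_f = 10.67·316·0.0794^1.852 / (108^1.852·0.209^4.8704) = 10.85 m

h_f ≈ 10.9 m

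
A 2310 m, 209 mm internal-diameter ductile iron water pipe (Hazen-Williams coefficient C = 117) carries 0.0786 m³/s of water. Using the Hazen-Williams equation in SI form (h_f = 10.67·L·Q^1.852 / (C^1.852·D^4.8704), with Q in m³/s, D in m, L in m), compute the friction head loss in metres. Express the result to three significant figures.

h_f = 10.67·2310·0.0786^1.852 / (117^1.852·0.209^4.8704) = 67.14 m

h_f ≈ 67.1 m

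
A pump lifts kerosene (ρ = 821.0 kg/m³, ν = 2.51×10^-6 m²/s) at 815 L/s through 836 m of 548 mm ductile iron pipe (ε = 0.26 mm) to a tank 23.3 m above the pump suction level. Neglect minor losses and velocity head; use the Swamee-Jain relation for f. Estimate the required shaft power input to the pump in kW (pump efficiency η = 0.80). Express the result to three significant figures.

P_shaft ≈ 323 kW

V = 4Q/(πD²) = 3.455 m/s; Re = 7.54×10^5; ε/D = 4.74×10^-4; f = 0.01729
h_f = f(L/D)V²/2g = 16.05 m
Total head H = z + h_f = 23.3 + 16.05 = 39.35 m
P_hyd = ρgQH = 821.0·9.81·0.815·39.35 = 258.3 kW
P_shaft = P_hyd/η = 258.3/0.80 = 322.9 kW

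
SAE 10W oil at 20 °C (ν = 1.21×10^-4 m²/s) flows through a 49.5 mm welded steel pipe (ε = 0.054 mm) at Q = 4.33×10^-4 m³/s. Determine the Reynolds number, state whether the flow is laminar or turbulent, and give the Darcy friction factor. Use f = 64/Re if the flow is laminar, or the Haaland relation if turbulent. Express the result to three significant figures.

V = 4Q/(πD²) = 0.2250 m/s
Re = VD/ν = 0.2250·0.0495/1.21×10^-4 = 92.0
Re < 2300 → laminar → f = 64/Re = 0.6953

Re ≈ 92.0; laminar; f = 64/Re ≈ 0.695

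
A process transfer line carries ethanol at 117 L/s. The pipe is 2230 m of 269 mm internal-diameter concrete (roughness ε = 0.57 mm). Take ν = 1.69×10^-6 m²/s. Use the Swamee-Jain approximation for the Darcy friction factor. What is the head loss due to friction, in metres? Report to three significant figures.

h_f ≈ 43.8 m

V = 4Q/(πD²) = 4·0.117/(π·0.269²) = 2.059 m/s
Re = VD/ν = 2.059·0.269/1.69×10^-6 = 3.28×10^5 → turbulent
ε/D = 0.57/269 = 0.00212
Swamee-Jain: f = 0.02446
h_f = f(L/D)V²/(2g) = 0.02446·(2230/0.269)·2.059²/(2·9.81) = 43.80 m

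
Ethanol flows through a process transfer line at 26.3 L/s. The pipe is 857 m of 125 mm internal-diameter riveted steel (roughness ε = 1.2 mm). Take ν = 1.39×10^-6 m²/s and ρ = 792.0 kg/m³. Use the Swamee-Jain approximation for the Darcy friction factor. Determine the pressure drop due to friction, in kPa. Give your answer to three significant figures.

V = 4Q/(πD²) = 4·0.0263/(π·0.125²) = 2.143 m/s
Re = VD/ν = 2.143·0.125/1.39×10^-6 = 1.93×10^5 → turbulent
ε/D = 1.2/125 = 0.00960
Swamee-Jain: f = 0.03787
h_f = f(L/D)V²/(2g) = 0.03787·(857/0.125)·2.143²/(2·9.81) = 60.78 m
Δp = ρg·h_f = 792.0·9.81·60.78 = 472.2 kPa

Δp ≈ 472 kPa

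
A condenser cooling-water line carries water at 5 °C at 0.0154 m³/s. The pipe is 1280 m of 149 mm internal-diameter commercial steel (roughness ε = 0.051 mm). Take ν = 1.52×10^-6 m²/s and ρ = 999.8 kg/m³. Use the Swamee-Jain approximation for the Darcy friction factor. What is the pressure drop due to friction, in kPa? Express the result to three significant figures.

V = 4Q/(πD²) = 4·0.0154/(π·0.149²) = 0.8832 m/s
Re = VD/ν = 0.8832·0.149/1.52×10^-6 = 8.66×10^4 → turbulent
ε/D = 0.051/149 = 3.42×10^-4
Swamee-Jain: f = 0.02013
h_f = f(L/D)V²/(2g) = 0.02013·(1280/0.149)·0.8832²/(2·9.81) = 6.875 m
Δp = ρg·h_f = 999.8·9.81·6.875 = 67.43 kPa

Δp ≈ 67.4 kPa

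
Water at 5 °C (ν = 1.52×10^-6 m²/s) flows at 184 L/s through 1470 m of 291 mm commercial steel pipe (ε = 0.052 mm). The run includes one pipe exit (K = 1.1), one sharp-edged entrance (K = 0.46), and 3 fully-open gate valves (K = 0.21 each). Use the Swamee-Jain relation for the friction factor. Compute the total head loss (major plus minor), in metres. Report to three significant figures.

H_L ≈ 30.9 m

V = 4Q/(πD²) = 2.767 m/s; V²/2g = 0.3901 m
Re = 5.30×10^5, ε/D = 1.79×10^-4 → f = 0.01523 (Swamee-Jain)
Major: h_f = f(L/D)·V²/2g = 0.01523·5052·0.3901 = 30.01 m
Minor: ΣK = 2.19; h_m = ΣK·V²/2g = 0.8543 m
Total H_L = 30.01 + 0.8543 = 30.87 m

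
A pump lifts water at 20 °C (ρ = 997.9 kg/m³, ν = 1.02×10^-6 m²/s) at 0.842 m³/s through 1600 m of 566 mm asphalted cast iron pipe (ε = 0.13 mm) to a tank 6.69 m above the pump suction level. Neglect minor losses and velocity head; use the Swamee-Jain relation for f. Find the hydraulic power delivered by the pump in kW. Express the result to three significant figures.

P_hyd ≈ 251 kW

V = 4Q/(πD²) = 3.346 m/s; Re = 1.86×10^6; ε/D = 2.30×10^-4; f = 0.01470
h_f = f(L/D)V²/2g = 23.72 m
Total head H = z + h_f = 6.69 + 23.72 = 30.41 m
P_hyd = ρgQH = 997.9·9.81·0.842·30.41 = 250.6 kW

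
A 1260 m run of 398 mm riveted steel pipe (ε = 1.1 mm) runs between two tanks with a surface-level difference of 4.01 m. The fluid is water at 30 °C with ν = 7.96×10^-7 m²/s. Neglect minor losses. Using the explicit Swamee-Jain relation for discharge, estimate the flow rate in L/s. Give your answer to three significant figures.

Q ≈ 122 L/s

Swamee-Jain (Type II): Q = -0.965·√(gD⁵h_f/L)·ln[ε/(3.7D) + √(3.17ν²L/(gD³h_f))]
√(gD⁵h_f/L) = √(9.81·0.398⁵·4.01/1260) = 0.01766
ε/(3.7D) = 7.47×10^-4; √(3.17ν²L/(gD³h_f)) = 3.19×10^-5
Q = -0.965·0.01766·ln(7.789×10^-4) = 0.1220 m³/s
Check: V = 0.980 m/s, Re = 4.90×10^5, f = 0.02598, h_f = 4.03 m ≈ 4.01 m ✓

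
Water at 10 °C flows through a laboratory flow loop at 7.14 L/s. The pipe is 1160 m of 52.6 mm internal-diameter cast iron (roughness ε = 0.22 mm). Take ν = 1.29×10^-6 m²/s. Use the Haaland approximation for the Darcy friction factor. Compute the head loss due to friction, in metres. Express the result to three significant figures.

V = 4Q/(πD²) = 4·0.00714/(π·0.0526²) = 3.286 m/s
Re = VD/ν = 3.286·0.0526/1.29×10^-6 = 1.34×10^5 → turbulent
ε/D = 0.22/52.6 = 0.00418
Haaland: f = 0.02956
h_f = f(L/D)V²/(2g) = 0.02956·(1160/0.0526)·3.286²/(2·9.81) = 358.8 m

h_f ≈ 359 m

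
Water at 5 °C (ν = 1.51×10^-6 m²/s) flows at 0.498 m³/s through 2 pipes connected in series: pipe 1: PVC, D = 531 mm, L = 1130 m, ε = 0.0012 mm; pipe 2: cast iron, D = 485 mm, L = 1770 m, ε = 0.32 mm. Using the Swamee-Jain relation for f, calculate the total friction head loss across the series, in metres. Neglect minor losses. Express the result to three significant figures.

Pipe 1: V = 2.249 m/s, Re = 7.91×10^5, ε/D = 2.26×10^-6, f = 0.01213, h_1 = f(L/D)V²/2g = 6.653 m
Pipe 2: V = 2.696 m/s, Re = 8.66×10^5, ε/D = 6.60×10^-4, f = 0.01836, h_2 = f(L/D)V²/2g = 24.82 m
Series → Q common, losses add: H = Σh = 31.47 m

H ≈ 31.5 m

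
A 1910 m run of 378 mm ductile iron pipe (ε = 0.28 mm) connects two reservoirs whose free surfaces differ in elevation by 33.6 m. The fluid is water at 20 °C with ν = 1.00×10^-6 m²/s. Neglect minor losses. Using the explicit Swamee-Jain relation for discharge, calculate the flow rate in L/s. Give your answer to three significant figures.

Q ≈ 297 L/s

Swamee-Jain (Type II): Q = -0.965·√(gD⁵h_f/L)·ln[ε/(3.7D) + √(3.17ν²L/(gD³h_f))]
√(gD⁵h_f/L) = √(9.81·0.378⁵·33.6/1910) = 0.03649
ε/(3.7D) = 2.00×10^-4; √(3.17ν²L/(gD³h_f)) = 1.84×10^-5
Q = -0.965·0.03649·ln(2.186×10^-4) = 0.2968 m³/s
Check: V = 2.64 m/s, Re = 1.00×10^6, f = 0.01875, h_f = 33.8 m ≈ 33.6 m ✓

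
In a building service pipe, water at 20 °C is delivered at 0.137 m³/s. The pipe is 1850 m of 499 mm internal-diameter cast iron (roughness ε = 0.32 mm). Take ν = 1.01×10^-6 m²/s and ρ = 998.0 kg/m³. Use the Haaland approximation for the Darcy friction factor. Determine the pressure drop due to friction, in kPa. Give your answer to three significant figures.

Δp ≈ 17.0 kPa

V = 4Q/(πD²) = 4·0.137/(π·0.499²) = 0.7005 m/s
Re = VD/ν = 0.7005·0.499/1.01×10^-6 = 3.46×10^5 → turbulent
ε/D = 0.32/499 = 6.41×10^-4
Haaland: f = 0.01871
h_f = f(L/D)V²/(2g) = 0.01871·(1850/0.499)·0.7005²/(2·9.81) = 1.735 m
Δp = ρg·h_f = 998.0·9.81·1.735 = 16.99 kPa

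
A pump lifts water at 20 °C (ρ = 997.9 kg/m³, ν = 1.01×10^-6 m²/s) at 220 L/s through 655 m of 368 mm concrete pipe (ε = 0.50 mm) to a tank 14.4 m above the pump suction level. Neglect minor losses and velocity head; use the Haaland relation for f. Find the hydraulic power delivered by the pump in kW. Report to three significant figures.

P_hyd ≈ 49.0 kW

V = 4Q/(πD²) = 2.068 m/s; Re = 7.54×10^5; ε/D = 0.00136; f = 0.02151
h_f = f(L/D)V²/2g = 8.349 m
Total head H = z + h_f = 14.4 + 8.349 = 22.75 m
P_hyd = ρgQH = 997.9·9.81·0.220·22.75 = 48.99 kW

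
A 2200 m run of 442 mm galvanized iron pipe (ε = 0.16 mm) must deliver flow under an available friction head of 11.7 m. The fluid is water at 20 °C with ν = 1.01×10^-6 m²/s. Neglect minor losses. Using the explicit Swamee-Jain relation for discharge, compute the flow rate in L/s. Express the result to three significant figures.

Q ≈ 257 L/s

Swamee-Jain (Type II): Q = -0.965·√(gD⁵h_f/L)·ln[ε/(3.7D) + √(3.17ν²L/(gD³h_f))]
√(gD⁵h_f/L) = √(9.81·0.442⁵·11.7/2200) = 0.02967
ε/(3.7D) = 9.78×10^-5; √(3.17ν²L/(gD³h_f)) = 2.68×10^-5
Q = -0.965·0.02967·ln(1.246×10^-4) = 0.2574 m³/s
Check: V = 1.68 m/s, Re = 7.34×10^5, f = 0.01650, h_f = 11.8 m ≈ 11.7 m ✓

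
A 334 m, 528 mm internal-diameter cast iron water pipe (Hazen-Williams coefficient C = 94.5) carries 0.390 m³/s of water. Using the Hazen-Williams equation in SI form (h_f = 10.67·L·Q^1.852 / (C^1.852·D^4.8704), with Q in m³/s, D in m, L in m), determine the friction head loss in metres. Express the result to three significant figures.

h_f = 10.67·334·0.390^1.852 / (94.5^1.852·0.528^4.8704) = 3.069 m

h_f ≈ 3.07 m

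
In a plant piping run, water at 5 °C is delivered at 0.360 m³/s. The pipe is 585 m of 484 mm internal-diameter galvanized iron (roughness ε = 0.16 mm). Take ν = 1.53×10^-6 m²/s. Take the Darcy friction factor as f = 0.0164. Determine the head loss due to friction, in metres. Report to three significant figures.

V = 4Q/(πD²) = 4·0.360/(π·0.484²) = 1.957 m/s
h_f = f(L/D)V²/(2g) = 0.01640·(585/0.484)·1.957²/(2·9.81) = 3.868 m

h_f ≈ 3.87 m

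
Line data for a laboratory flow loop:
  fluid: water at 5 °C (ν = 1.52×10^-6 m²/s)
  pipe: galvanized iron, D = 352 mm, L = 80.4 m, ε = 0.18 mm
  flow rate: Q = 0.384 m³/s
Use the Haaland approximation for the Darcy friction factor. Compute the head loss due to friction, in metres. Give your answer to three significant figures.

h_f ≈ 3.13 m

V = 4Q/(πD²) = 4·0.384/(π·0.352²) = 3.946 m/s
Re = VD/ν = 3.946·0.352/1.52×10^-6 = 9.14×10^5 → turbulent
ε/D = 0.18/352 = 5.11×10^-4
Haaland: f = 0.01729
h_f = f(L/D)V²/(2g) = 0.01729·(80.4/0.352)·3.946²/(2·9.81) = 3.134 m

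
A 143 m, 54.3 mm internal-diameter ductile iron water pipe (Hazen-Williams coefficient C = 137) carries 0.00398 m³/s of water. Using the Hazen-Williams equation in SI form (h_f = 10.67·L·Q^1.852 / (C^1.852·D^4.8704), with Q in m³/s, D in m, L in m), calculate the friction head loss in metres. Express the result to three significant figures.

h_f ≈ 8.78 m

h_f = 10.67·143·0.00398^1.852 / (137^1.852·0.0543^4.8704) = 8.776 m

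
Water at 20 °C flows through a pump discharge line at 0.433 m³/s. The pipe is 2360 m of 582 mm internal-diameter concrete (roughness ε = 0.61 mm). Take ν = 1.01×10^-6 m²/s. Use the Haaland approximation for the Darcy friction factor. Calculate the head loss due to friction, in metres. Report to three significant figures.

V = 4Q/(πD²) = 4·0.433/(π·0.582²) = 1.628 m/s
Re = VD/ν = 1.628·0.582/1.01×10^-6 = 9.38×10^5 → turbulent
ε/D = 0.61/582 = 0.00105
Haaland: f = 0.02018
h_f = f(L/D)V²/(2g) = 0.02018·(2360/0.582)·1.628²/(2·9.81) = 11.05 m

h_f ≈ 11.0 m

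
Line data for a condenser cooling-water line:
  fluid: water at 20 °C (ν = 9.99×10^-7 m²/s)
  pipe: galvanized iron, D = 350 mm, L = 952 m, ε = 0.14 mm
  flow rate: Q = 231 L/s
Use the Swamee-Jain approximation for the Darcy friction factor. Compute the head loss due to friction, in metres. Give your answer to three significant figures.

h_f ≈ 13.3 m

V = 4Q/(πD²) = 4·0.231/(π·0.350²) = 2.401 m/s
Re = VD/ν = 2.401·0.350/9.99×10^-7 = 8.41×10^5 → turbulent
ε/D = 0.14/350 = 4.00×10^-4
Swamee-Jain: f = 0.01669
h_f = f(L/D)V²/(2g) = 0.01669·(952/0.350)·2.401²/(2·9.81) = 13.34 m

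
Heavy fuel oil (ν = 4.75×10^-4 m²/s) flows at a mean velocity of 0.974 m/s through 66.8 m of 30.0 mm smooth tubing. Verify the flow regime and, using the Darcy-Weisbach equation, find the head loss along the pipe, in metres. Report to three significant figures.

Re = VD/ν = 0.974·0.03000/4.75×10^-4 = 61.5 → laminar (Re < 2300)
f = 64/Re = 1.040
h_f = f(L/D)V²/(2g) = 1.040·(66.8/0.03000)·0.974²/(2·9.81) = 112.0 m

h_f ≈ 112 m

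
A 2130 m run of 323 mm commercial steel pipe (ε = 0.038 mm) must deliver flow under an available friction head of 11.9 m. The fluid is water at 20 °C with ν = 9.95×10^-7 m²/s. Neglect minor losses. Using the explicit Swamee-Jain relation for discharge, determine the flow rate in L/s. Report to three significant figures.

Q ≈ 128 L/s

Swamee-Jain (Type II): Q = -0.965·√(gD⁵h_f/L)·ln[ε/(3.7D) + √(3.17ν²L/(gD³h_f))]
√(gD⁵h_f/L) = √(9.81·0.323⁵·11.9/2130) = 0.01388
ε/(3.7D) = 3.18×10^-5; √(3.17ν²L/(gD³h_f)) = 4.12×10^-5
Q = -0.965·0.01388·ln(7.302×10^-5) = 0.1276 m³/s
Check: V = 1.56 m/s, Re = 5.05×10^5, f = 0.01465, h_f = 11.9 m ≈ 11.9 m ✓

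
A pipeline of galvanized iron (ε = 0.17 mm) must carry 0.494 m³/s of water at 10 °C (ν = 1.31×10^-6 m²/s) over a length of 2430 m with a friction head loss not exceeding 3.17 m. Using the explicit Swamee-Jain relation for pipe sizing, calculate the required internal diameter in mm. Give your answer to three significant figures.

D ≈ 761 mm

Swamee-Jain (Type III): D = 0.66·[ε^1.25·(LQ²/(gh_f))^4.75 + ν·Q^9.4·(L/(gh_f))^5.2]^0.04
LQ²/(gh_f) = 19.07; L/(gh_f) = 78.14
Term 1 = ε^1.25·(…)^4.75 = 23.4; Term 2 = ν·Q^9.4·(…)^5.2 = 12.1
D = 0.66·(23.4 + 12.1)^0.04 = 0.7613 m = 761 mm
Check: V = 1.09 m/s, Re = 6.31×10^5, f = 0.01545, h_f = 2.96 m ≈ 3.17 m ✓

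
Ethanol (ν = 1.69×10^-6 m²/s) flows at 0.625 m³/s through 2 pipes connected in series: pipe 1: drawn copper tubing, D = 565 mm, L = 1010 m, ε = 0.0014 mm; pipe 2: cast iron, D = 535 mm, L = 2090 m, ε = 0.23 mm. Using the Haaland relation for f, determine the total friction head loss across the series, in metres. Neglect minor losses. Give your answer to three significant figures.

H ≈ 32.5 m

Pipe 1: V = 2.493 m/s, Re = 8.33×10^5, ε/D = 2.48×10^-6, f = 0.01198, h_1 = f(L/D)V²/2g = 6.786 m
Pipe 2: V = 2.780 m/s, Re = 8.80×10^5, ε/D = 4.30×10^-4, f = 0.01673, h_2 = f(L/D)V²/2g = 25.75 m
Series → Q common, losses add: H = Σh = 32.54 m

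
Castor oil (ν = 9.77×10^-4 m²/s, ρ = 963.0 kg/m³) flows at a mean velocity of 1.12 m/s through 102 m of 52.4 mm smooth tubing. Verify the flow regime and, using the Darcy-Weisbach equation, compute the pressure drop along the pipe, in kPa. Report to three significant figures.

Re = VD/ν = 1.12·0.05240/9.77×10^-4 = 60.1 → laminar (Re < 2300)
f = 64/Re = 1.065
h_f = f(L/D)V²/(2g) = 1.065·(102/0.05240)·1.12²/(2·9.81) = 132.6 m
Δp = ρg·h_f = 963.0·9.81·132.6 = 1253 kPa

Δp ≈ 1250 kPa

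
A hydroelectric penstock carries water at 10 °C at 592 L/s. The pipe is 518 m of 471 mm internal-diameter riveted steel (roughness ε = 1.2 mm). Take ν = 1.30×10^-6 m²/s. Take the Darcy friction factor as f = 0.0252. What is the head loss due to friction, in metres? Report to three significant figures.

h_f ≈ 16.3 m

V = 4Q/(πD²) = 4·0.592/(π·0.471²) = 3.398 m/s
h_f = f(L/D)V²/(2g) = 0.02520·(518/0.471)·3.398²/(2·9.81) = 16.31 m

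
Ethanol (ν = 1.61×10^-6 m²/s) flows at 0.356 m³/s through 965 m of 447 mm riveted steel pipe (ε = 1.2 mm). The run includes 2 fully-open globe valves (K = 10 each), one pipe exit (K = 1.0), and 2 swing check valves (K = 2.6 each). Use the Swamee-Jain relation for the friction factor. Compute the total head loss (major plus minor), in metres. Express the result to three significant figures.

V = 4Q/(πD²) = 2.269 m/s; V²/2g = 0.2623 m
Re = 6.30×10^5, ε/D = 0.00268 → f = 0.02570 (Swamee-Jain)
Major: h_f = f(L/D)·V²/2g = 0.02570·2159·0.2623 = 14.55 m
Minor: ΣK = 26.2; h_m = ΣK·V²/2g = 6.872 m
Total H_L = 14.55 + 6.872 = 21.42 m

H_L ≈ 21.4 m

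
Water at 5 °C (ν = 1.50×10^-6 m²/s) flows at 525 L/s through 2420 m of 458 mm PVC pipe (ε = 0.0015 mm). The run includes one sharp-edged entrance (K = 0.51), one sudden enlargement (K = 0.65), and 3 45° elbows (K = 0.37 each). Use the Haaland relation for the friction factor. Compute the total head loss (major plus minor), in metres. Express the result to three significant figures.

H_L ≈ 33.2 m

V = 4Q/(πD²) = 3.187 m/s; V²/2g = 0.5176 m
Re = 9.73×10^5, ε/D = 3.28×10^-6 → f = 0.01169 (Haaland)
Major: h_f = f(L/D)·V²/2g = 0.01169·5284·0.5176 = 31.98 m
Minor: ΣK = 2.27; h_m = ΣK·V²/2g = 1.175 m
Total H_L = 31.98 + 1.175 = 33.15 m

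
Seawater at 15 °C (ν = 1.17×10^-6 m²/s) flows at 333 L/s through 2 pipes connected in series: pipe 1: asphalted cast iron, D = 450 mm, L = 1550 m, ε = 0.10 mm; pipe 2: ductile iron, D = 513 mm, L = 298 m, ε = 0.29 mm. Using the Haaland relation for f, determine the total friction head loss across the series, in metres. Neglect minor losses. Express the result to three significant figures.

H ≈ 12.9 m

Pipe 1: V = 2.094 m/s, Re = 8.05×10^5, ε/D = 2.22×10^-4, f = 0.01501, h_1 = f(L/D)V²/2g = 11.55 m
Pipe 2: V = 1.611 m/s, Re = 7.06×10^5, ε/D = 5.65×10^-4, f = 0.01776, h_2 = f(L/D)V²/2g = 1.365 m
Series → Q common, losses add: H = Σh = 12.92 m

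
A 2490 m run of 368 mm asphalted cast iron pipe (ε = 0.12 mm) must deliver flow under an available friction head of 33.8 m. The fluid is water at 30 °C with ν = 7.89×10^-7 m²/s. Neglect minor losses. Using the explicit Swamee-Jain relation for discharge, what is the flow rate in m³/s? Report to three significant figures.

Swamee-Jain (Type II): Q = -0.965·√(gD⁵h_f/L)·ln[ε/(3.7D) + √(3.17ν²L/(gD³h_f))]
√(gD⁵h_f/L) = √(9.81·0.368⁵·33.8/2490) = 0.02998
ε/(3.7D) = 8.81×10^-5; √(3.17ν²L/(gD³h_f)) = 1.72×10^-5
Q = -0.965·0.02998·ln(1.054×10^-4) = 0.2649 m³/s
Check: V = 2.49 m/s, Re = 1.16×10^6, f = 0.01589, h_f = 34.0 m ≈ 33.8 m ✓

Q ≈ 0.265 m³/s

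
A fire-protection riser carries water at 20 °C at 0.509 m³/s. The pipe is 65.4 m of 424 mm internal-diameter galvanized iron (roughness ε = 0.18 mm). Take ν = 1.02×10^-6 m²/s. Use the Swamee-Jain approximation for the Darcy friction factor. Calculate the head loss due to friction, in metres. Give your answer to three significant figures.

V = 4Q/(πD²) = 4·0.509/(π·0.424²) = 3.605 m/s
Re = VD/ν = 3.605·0.424/1.02×10^-6 = 1.50×10^6 → turbulent
ε/D = 0.18/424 = 4.25×10^-4
Swamee-Jain: f = 0.01657
h_f = f(L/D)V²/(2g) = 0.01657·(65.4/0.424)·3.605²/(2·9.81) = 1.693 m

h_f ≈ 1.69 m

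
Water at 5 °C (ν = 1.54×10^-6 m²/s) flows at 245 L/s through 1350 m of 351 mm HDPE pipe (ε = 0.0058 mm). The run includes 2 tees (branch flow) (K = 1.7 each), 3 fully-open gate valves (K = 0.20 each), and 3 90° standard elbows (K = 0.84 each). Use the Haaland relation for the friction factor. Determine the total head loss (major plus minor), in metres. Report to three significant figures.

H_L ≈ 18.4 m

V = 4Q/(πD²) = 2.532 m/s; V²/2g = 0.3268 m
Re = 5.77×10^5, ε/D = 1.65×10^-5 → f = 0.01295 (Haaland)
Major: h_f = f(L/D)·V²/2g = 0.01295·3846·0.3268 = 16.27 m
Minor: ΣK = 6.52; h_m = ΣK·V²/2g = 2.130 m
Total H_L = 16.27 + 2.130 = 18.40 m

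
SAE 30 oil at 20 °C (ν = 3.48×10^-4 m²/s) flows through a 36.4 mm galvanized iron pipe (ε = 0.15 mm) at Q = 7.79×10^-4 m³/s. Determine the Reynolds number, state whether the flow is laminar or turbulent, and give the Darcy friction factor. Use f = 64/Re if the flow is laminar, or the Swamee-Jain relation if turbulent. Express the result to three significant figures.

Re ≈ 78.3; laminar; f = 64/Re ≈ 0.817

V = 4Q/(πD²) = 0.7486 m/s
Re = VD/ν = 0.7486·0.0364/3.48×10^-4 = 78.3
Re < 2300 → laminar → f = 64/Re = 0.8174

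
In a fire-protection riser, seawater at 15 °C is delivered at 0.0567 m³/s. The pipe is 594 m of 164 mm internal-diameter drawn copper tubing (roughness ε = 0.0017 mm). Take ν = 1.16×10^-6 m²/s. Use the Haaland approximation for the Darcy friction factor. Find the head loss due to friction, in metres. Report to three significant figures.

V = 4Q/(πD²) = 4·0.0567/(π·0.164²) = 2.684 m/s
Re = VD/ν = 2.684·0.164/1.16×10^-6 = 3.79×10^5 → turbulent
ε/D = 0.0017/164 = 1.04×10^-5
Haaland: f = 0.01383
h_f = f(L/D)V²/(2g) = 0.01383·(594/0.164)·2.684²/(2·9.81) = 18.39 m

h_f ≈ 18.4 m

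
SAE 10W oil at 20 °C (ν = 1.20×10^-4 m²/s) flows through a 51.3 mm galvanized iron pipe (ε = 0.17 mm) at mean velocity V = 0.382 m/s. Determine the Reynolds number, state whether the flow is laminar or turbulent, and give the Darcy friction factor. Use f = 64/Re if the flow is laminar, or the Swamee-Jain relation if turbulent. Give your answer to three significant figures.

Re ≈ 163; laminar; f = 64/Re ≈ 0.392

Re = VD/ν = 0.3820·0.0513/1.20×10^-4 = 163
Re < 2300 → laminar → f = 64/Re = 0.3919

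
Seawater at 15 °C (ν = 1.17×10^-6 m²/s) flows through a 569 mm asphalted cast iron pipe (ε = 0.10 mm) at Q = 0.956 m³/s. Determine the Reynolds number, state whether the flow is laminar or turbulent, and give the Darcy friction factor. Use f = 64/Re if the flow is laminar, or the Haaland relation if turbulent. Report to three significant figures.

V = 4Q/(πD²) = 3.760 m/s
Re = VD/ν = 3.760·0.569/1.17×10^-6 = 1.83×10^6
Re > 4000 → turbulent; ε/D = 1.76×10^-4
Haaland: f = 0.01393

Re ≈ 1.83×10^6; turbulent; f ≈ 0.0139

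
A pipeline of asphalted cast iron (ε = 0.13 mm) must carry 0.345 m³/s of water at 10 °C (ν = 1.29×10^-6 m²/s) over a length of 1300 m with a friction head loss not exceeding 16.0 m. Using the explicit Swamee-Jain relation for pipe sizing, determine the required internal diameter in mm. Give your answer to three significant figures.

Swamee-Jain (Type III): D = 0.66·[ε^1.25·(LQ²/(gh_f))^4.75 + ν·Q^9.4·(L/(gh_f))^5.2]^0.04
LQ²/(gh_f) = 0.9858; L/(gh_f) = 8.282
Term 1 = ε^1.25·(…)^4.75 = 1.30×10^-5; Term 2 = ν·Q^9.4·(…)^5.2 = 3.47×10^-6
D = 0.66·(1.30×10^-5 + 3.47×10^-6)^0.04 = 0.4248 m = 425 mm
Check: V = 2.43 m/s, Re = 8.02×10^5, f = 0.01597, h_f = 14.8 m ≈ 16.0 m ✓

D ≈ 425 mm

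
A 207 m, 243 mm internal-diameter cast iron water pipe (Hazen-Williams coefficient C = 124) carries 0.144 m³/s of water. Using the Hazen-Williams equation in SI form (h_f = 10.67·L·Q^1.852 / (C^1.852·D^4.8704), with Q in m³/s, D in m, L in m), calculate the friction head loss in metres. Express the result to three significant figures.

h_f ≈ 7.96 m

h_f = 10.67·207·0.144^1.852 / (124^1.852·0.243^4.8704) = 7.957 m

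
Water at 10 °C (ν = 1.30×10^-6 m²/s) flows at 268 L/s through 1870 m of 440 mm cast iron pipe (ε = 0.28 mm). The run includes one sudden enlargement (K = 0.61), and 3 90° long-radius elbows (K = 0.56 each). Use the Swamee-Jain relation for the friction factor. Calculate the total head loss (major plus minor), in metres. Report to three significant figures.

H_L ≈ 12.8 m

V = 4Q/(πD²) = 1.763 m/s; V²/2g = 0.1583 m
Re = 5.97×10^5, ε/D = 6.36×10^-4 → f = 0.01845 (Swamee-Jain)
Major: h_f = f(L/D)·V²/2g = 0.01845·4250·0.1583 = 12.41 m
Minor: ΣK = 2.29; h_m = ΣK·V²/2g = 0.3626 m
Total H_L = 12.41 + 0.3626 = 12.78 m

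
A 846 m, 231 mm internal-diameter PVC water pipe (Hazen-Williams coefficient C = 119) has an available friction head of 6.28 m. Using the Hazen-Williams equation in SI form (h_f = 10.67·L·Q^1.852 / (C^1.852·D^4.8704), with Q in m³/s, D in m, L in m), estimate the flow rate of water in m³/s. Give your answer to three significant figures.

Rearranging: Q = [h_f·C^1.852·D^4.8704 / (10.67·L)]^(1/1.852)
Q = [6.28·119^1.852·0.231^4.8704 / (10.67·846)]^0.540 = 0.04978 m³/s

Q ≈ 0.0498 m³/s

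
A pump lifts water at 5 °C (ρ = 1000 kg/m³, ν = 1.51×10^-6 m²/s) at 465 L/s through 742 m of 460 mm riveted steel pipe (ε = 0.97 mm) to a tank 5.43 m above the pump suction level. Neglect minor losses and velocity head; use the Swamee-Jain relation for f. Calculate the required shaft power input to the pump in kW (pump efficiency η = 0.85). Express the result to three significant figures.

V = 4Q/(πD²) = 2.798 m/s; Re = 8.52×10^5; ε/D = 0.00211; f = 0.02404
h_f = f(L/D)V²/2g = 15.48 m
Total head H = z + h_f = 5.43 + 15.48 = 20.91 m
P_hyd = ρgQH = 1000·9.81·0.465·20.91 = 95.36 kW
P_shaft = P_hyd/η = 95.36/0.85 = 112.2 kW

P_shaft ≈ 112 kW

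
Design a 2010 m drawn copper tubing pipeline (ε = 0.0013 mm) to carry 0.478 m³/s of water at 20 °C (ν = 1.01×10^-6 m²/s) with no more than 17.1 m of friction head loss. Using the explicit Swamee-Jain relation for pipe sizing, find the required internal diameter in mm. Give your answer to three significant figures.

D ≈ 483 mm

Swamee-Jain (Type III): D = 0.66·[ε^1.25·(LQ²/(gh_f))^4.75 + ν·Q^9.4·(L/(gh_f))^5.2]^0.04
LQ²/(gh_f) = 2.738; L/(gh_f) = 11.98
Term 1 = ε^1.25·(…)^4.75 = 5.25×10^-6; Term 2 = ν·Q^9.4·(…)^5.2 = 3.97×10^-4
D = 0.66·(5.25×10^-6 + 3.97×10^-4)^0.04 = 0.4828 m = 483 mm
Check: V = 2.61 m/s, Re = 1.25×10^6, f = 0.01126, h_f = 16.3 m ≈ 17.1 m ✓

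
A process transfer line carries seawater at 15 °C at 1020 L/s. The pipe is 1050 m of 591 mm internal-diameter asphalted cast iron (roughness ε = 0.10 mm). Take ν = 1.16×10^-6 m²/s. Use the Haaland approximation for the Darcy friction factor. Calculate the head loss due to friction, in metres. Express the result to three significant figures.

V = 4Q/(πD²) = 4·1.02/(π·0.591²) = 3.718 m/s
Re = VD/ν = 3.718·0.591/1.16×10^-6 = 1.89×10^6 → turbulent
ε/D = 0.10/591 = 1.69×10^-4
Haaland: f = 0.01383
h_f = f(L/D)V²/(2g) = 0.01383·(1050/0.591)·3.718²/(2·9.81) = 17.31 m

h_f ≈ 17.3 m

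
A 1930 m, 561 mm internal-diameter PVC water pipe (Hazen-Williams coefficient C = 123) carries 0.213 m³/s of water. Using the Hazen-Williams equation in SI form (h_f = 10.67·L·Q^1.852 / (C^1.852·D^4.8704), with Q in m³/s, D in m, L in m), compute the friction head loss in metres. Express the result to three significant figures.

h_f = 10.67·1930·0.213^1.852 / (123^1.852·0.561^4.8704) = 2.643 m

h_f ≈ 2.64 m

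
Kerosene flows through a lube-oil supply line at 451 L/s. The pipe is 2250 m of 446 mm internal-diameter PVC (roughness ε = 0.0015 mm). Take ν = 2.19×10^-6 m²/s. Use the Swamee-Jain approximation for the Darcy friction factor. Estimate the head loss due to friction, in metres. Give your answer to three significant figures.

h_f ≈ 27.4 m

V = 4Q/(πD²) = 4·0.451/(π·0.446²) = 2.887 m/s
Re = VD/ν = 2.887·0.446/2.19×10^-6 = 5.88×10^5 → turbulent
ε/D = 0.0015/446 = 3.36×10^-6
Swamee-Jain: f = 0.01278
h_f = f(L/D)V²/(2g) = 0.01278·(2250/0.446)·2.887²/(2·9.81) = 27.38 m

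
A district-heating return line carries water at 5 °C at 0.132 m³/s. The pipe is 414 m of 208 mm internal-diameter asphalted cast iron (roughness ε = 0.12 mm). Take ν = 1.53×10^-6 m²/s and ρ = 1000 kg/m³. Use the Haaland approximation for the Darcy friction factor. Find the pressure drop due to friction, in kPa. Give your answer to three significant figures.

Δp ≈ 270 kPa

V = 4Q/(πD²) = 4·0.132/(π·0.208²) = 3.885 m/s
Re = VD/ν = 3.885·0.208/1.53×10^-6 = 5.28×10^5 → turbulent
ε/D = 0.12/208 = 5.77×10^-4
Haaland: f = 0.01801
h_f = f(L/D)V²/(2g) = 0.01801·(414/0.208)·3.885²/(2·9.81) = 27.57 m
Δp = ρg·h_f = 1000·9.81·27.57 = 270.5 kPa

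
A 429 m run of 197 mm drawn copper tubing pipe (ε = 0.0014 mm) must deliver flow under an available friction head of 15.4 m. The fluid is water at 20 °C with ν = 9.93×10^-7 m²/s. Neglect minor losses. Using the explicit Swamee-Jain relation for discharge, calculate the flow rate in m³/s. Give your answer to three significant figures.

Swamee-Jain (Type II): Q = -0.965·√(gD⁵h_f/L)·ln[ε/(3.7D) + √(3.17ν²L/(gD³h_f))]
√(gD⁵h_f/L) = √(9.81·0.197⁵·15.4/429) = 0.01022
ε/(3.7D) = 1.92×10^-6; √(3.17ν²L/(gD³h_f)) = 3.41×10^-5
Q = -0.965·0.01022·ln(3.599×10^-5) = 0.1009 m³/s
Check: V = 3.31 m/s, Re = 6.57×10^5, f = 0.01261, h_f = 15.3 m ≈ 15.4 m ✓

Q ≈ 0.101 m³/s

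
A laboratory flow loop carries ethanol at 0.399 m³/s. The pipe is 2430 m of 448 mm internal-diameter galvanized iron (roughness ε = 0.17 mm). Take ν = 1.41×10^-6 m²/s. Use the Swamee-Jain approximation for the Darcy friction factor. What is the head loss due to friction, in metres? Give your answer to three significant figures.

V = 4Q/(πD²) = 4·0.399/(π·0.448²) = 2.531 m/s
Re = VD/ν = 2.531·0.448/1.41×10^-6 = 8.04×10^5 → turbulent
ε/D = 0.17/448 = 3.79×10^-4
Swamee-Jain: f = 0.01656
h_f = f(L/D)V²/(2g) = 0.01656·(2430/0.448)·2.531²/(2·9.81) = 29.34 m

h_f ≈ 29.3 m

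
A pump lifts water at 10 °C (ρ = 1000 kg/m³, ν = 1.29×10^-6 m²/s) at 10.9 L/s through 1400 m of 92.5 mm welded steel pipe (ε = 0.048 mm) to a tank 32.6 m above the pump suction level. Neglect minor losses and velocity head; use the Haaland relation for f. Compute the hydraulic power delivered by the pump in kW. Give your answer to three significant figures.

V = 4Q/(πD²) = 1.622 m/s; Re = 1.16×10^5; ε/D = 5.19×10^-4; f = 0.01978
h_f = f(L/D)V²/2g = 40.15 m
Total head H = z + h_f = 32.6 + 40.15 = 72.75 m
P_hyd = ρgQH = 1000·9.81·0.0109·72.75 = 7.779 kW

P_hyd ≈ 7.78 kW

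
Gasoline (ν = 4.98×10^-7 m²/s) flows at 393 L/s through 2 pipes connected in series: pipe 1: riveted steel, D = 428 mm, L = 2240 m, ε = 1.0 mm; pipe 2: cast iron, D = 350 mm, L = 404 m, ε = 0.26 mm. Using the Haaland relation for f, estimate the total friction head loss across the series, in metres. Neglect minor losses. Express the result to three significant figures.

H ≈ 66.9 m

Pipe 1: V = 2.732 m/s, Re = 2.35×10^6, ε/D = 0.00234, f = 0.02453, h_1 = f(L/D)V²/2g = 48.83 m
Pipe 2: V = 4.085 m/s, Re = 2.87×10^6, ε/D = 7.43×10^-4, f = 0.01844, h_2 = f(L/D)V²/2g = 18.10 m
Series → Q common, losses add: H = Σh = 66.93 m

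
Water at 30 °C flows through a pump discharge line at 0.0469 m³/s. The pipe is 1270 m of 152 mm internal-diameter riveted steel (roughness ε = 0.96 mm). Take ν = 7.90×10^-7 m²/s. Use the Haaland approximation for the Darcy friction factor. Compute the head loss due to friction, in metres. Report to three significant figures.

h_f ≈ 93.5 m

V = 4Q/(πD²) = 4·0.0469/(π·0.152²) = 2.585 m/s
Re = VD/ν = 2.585·0.152/7.90×10^-7 = 4.97×10^5 → turbulent
ε/D = 0.96/152 = 0.00632
Haaland: f = 0.03285
h_f = f(L/D)V²/(2g) = 0.03285·(1270/0.152)·2.585²/(2·9.81) = 93.45 m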